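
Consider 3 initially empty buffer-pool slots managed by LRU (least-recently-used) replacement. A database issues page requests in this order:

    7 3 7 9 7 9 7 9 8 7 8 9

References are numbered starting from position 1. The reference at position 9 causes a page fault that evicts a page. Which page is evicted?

3

pos 1: 7 → fault, frames [7]
pos 2: 3 → fault, frames [7, 3]
pos 3: 7 → hit
pos 4: 9 → fault, frames [3, 7, 9]
pos 5: 7 → hit
pos 6: 9 → hit
pos 7: 7 → hit
pos 8: 9 → hit
pos 9: 8 → fault, evict 3, frames [7, 9, 8]
At position 9, page 3 is evicted.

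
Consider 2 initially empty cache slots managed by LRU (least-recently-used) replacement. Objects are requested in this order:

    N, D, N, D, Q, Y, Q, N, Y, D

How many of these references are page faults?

7

N: fault, frames (N)
D: fault, frames (N D)
N: hit
D: hit
Q: fault, evict N, frames (D Q)
Y: fault, evict D, frames (Q Y)
Q: hit
N: fault, evict Y, frames (Q N)
Y: fault, evict Q, frames (N Y)
D: fault, evict N, frames (Y D)
Page faults: 7.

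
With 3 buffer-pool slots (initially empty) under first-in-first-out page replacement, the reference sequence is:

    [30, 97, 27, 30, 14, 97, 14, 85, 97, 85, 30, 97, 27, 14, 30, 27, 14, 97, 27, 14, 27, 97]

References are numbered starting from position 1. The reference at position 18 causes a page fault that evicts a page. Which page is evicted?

pos 1: 30 -> fault, frames {30}
pos 2: 97 -> fault, frames {30,97}
pos 3: 27 -> fault, frames {30,97,27}
pos 4: 30 -> hit
pos 5: 14 -> fault, evict 30, frames {97,27,14}
pos 6: 97 -> hit
pos 7: 14 -> hit
pos 8: 85 -> fault, evict 97, frames {27,14,85}
pos 9: 97 -> fault, evict 27, frames {14,85,97}
pos 10: 85 -> hit
pos 11: 30 -> fault, evict 14, frames {85,97,30}
pos 12: 97 -> hit
pos 13: 27 -> fault, evict 85, frames {97,30,27}
pos 14: 14 -> fault, evict 97, frames {30,27,14}
pos 15: 30 -> hit
pos 16: 27 -> hit
pos 17: 14 -> hit
pos 18: 97 -> fault, evict 30, frames {27,14,97}
At position 18, page 30 is evicted.

30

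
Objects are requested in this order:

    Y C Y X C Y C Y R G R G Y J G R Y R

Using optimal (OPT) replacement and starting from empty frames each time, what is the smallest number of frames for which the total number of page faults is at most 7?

3

f=1: 18 faults
f=2: 10 faults
f=3: 7 faults
f=4: 6 faults
f=5: 6 faults
f=6: 6 faults
Smallest f with faults ≤ 7 is 3.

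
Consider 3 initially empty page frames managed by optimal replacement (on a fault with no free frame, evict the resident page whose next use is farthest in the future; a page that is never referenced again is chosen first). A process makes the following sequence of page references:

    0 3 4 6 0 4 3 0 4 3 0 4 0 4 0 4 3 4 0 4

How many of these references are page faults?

5

0: miss, frames {0}
3: miss, frames {0,3}
4: miss, frames {0,3,4}
6: miss, evict 3, frames {0,4,6}
0: hit
4: hit
3: miss, evict 6, frames {0,4,3}
0: hit
4: hit
3: hit
0: hit
4: hit
0: hit
4: hit
0: hit
4: hit
3: hit
4: hit
0: hit
4: hit
Page faults: 5.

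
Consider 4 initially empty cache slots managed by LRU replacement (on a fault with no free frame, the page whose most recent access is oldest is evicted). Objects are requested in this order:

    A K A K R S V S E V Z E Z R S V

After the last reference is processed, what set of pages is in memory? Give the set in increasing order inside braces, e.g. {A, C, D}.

{R, S, V, Z}

A → fault, frames (A)
K → fault, frames (A K)
A → hit
K → hit
R → fault, frames (A K R)
S → fault, frames (A K R S)
V → fault, evict A, frames (K R S V)
S → hit
E → fault, evict K, frames (R V S E)
V → hit
Z → fault, evict R, frames (S E V Z)
E → hit
Z → hit
R → fault, evict S, frames (V E Z R)
S → fault, evict V, frames (E Z R S)
V → fault, evict E, frames (Z R S V)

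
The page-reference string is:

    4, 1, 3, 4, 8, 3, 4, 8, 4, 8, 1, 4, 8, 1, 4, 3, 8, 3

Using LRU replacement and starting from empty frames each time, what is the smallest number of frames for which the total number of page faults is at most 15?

f=1: 18 faults
f=2: 15 faults
f=3: 7 faults
f=4: 4 faults
Smallest f with faults ≤ 15 is 2.

2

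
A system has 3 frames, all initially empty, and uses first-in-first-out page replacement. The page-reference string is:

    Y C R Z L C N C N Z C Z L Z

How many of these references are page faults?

9

Y: miss, frames (Y)
C: miss, frames (Y C)
R: miss, frames (Y C R)
Z: miss, evict Y, frames (C R Z)
L: miss, evict C, frames (R Z L)
C: miss, evict R, frames (Z L C)
N: miss, evict Z, frames (L C N)
C: hit
N: hit
Z: miss, evict L, frames (C N Z)
C: hit
Z: hit
L: miss, evict C, frames (N Z L)
Z: hit
Page faults: 9.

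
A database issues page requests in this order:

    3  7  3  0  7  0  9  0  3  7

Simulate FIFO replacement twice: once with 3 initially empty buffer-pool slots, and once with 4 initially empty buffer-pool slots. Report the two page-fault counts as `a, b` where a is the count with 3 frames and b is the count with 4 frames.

6, 4

3 frames: F F . F . . F . F F → 6 faults.
4 frames: F F . F . . F . . . → 4 faults.
4 < 6: adding a frame reduced faults, as is typical.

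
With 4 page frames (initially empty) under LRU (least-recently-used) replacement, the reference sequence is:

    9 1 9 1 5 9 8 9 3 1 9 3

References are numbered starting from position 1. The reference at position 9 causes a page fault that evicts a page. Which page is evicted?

1

pos 1: 9: fault, frames [9]
pos 2: 1: fault, frames [9, 1]
pos 3: 9: hit
pos 4: 1: hit
pos 5: 5: fault, frames [9, 1, 5]
pos 6: 9: hit
pos 7: 8: fault, frames [1, 5, 9, 8]
pos 8: 9: hit
pos 9: 3: fault, evict 1, frames [5, 8, 9, 3]
At position 9, page 1 is evicted.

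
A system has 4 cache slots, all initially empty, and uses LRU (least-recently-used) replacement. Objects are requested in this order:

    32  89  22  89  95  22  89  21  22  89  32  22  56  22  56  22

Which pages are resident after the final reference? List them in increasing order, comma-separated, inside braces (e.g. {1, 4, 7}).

32 → fault, frames (32)
89 → fault, frames (32 89)
22 → fault, frames (32 89 22)
89 → hit
95 → fault, frames (32 22 89 95)
22 → hit
89 → hit
21 → fault, evict 32, frames (95 22 89 21)
22 → hit
89 → hit
32 → fault, evict 95, frames (21 22 89 32)
22 → hit
56 → fault, evict 21, frames (89 32 22 56)
22 → hit
56 → hit
22 → hit

{22, 32, 56, 89}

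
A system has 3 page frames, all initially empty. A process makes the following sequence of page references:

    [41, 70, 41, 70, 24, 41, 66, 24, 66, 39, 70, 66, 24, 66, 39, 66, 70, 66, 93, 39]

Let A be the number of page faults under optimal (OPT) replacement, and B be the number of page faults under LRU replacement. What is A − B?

Under OPT: F F . . F . F . . F . . F . . . F . F . → 8 faults.
Under LRU: F F . . F . F . . F F . F . F . F . F F → 11 faults.
A − B = 8 − 11 = -3.

-3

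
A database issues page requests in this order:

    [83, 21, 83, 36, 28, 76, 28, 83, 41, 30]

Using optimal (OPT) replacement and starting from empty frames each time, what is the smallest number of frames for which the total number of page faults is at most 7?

f=1: 10 faults
f=2: 8 faults
f=3: 7 faults
f=4: 7 faults
f=5: 7 faults
f=6: 7 faults
f=7: 7 faults
Smallest f with faults ≤ 7 is 3.

3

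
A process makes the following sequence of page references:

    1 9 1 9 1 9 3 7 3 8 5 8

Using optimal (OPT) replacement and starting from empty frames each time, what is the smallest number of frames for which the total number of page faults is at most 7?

2

f=1: 12 faults
f=2: 6 faults
f=3: 6 faults
f=4: 6 faults
f=5: 6 faults
f=6: 6 faults
Smallest f with faults ≤ 7 is 2.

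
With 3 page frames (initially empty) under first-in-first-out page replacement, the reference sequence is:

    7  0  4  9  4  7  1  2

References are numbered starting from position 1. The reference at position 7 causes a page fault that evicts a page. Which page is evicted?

4

pos 1: 7 -> fault, frames {7}
pos 2: 0 -> fault, frames {7,0}
pos 3: 4 -> fault, frames {7,0,4}
pos 4: 9 -> fault, evict 7, frames {0,4,9}
pos 5: 4 -> hit
pos 6: 7 -> fault, evict 0, frames {4,9,7}
pos 7: 1 -> fault, evict 4, frames {9,7,1}
At position 7, page 4 is evicted.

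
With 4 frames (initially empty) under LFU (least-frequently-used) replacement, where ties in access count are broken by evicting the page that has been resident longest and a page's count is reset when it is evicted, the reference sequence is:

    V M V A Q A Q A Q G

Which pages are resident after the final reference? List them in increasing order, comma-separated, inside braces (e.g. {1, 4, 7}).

{A, G, Q, V}

V: miss, frames (V)
M: miss, frames (V M)
V: hit
A: miss, frames (V M A)
Q: miss, frames (V M A Q)
A: hit
Q: hit
A: hit
Q: hit
G: miss, evict M, frames (V A Q G)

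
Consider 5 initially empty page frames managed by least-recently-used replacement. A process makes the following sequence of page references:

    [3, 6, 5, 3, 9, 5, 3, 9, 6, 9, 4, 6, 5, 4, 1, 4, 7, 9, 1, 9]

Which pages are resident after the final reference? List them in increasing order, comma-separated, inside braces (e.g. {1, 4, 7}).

3 -> fault, frames (3)
6 -> fault, frames (3 6)
5 -> fault, frames (3 6 5)
3 -> hit
9 -> fault, frames (6 5 3 9)
5 -> hit
3 -> hit
9 -> hit
6 -> hit
9 -> hit
4 -> fault, frames (5 3 6 9 4)
6 -> hit
5 -> hit
4 -> hit
1 -> fault, evict 3, frames (9 6 5 4 1)
4 -> hit
7 -> fault, evict 9, frames (6 5 1 4 7)
9 -> fault, evict 6, frames (5 1 4 7 9)
1 -> hit
9 -> hit

{1, 4, 5, 7, 9}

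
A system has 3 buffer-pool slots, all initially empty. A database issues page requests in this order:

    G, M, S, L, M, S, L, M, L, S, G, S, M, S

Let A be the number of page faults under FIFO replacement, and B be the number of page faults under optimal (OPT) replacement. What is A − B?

2

Under FIFO: F F F F . . . . . . F . F F → 7 faults.
Under OPT: F F F F . . . . . . F . . . → 5 faults.
A − B = 7 − 5 = 2.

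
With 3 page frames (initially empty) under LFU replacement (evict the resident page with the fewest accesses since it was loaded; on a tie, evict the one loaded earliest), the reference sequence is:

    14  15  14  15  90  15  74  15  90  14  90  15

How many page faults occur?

14: miss, frames (14)
15: miss, frames (14 15)
14: hit
15: hit
90: miss, frames (14 15 90)
15: hit
74: miss, evict 90, frames (14 15 74)
15: hit
90: miss, evict 74, frames (14 15 90)
14: hit
90: hit
15: hit
Page faults: 5.

5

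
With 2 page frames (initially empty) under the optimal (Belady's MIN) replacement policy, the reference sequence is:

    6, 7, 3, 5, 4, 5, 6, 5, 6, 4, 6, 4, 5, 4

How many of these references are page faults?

8

6 → miss, frames [6]
7 → miss, frames [6, 7]
3 → miss, evict 7, frames [6, 3]
5 → miss, evict 3, frames [6, 5]
4 → miss, evict 6, frames [5, 4]
5 → hit
6 → miss, evict 4, frames [5, 6]
5 → hit
6 → hit
4 → miss, evict 5, frames [6, 4]
6 → hit
4 → hit
5 → miss, evict 6, frames [4, 5]
4 → hit
Page faults: 8.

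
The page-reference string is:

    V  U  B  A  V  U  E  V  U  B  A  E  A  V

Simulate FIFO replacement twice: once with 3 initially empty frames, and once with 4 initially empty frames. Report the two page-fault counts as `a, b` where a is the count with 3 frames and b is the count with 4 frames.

3 frames: F F F F F F F . . F F . . F → 10 faults.
4 frames: F F F F . . F F F F F F . F → 11 faults.
11 > 10: adding a frame increased faults — Belady's anomaly.

10, 11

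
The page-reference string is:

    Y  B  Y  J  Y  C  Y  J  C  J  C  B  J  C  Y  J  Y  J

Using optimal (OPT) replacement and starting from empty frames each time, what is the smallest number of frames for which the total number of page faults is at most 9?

f=1: 18 faults
f=2: 8 faults
f=3: 6 faults
f=4: 4 faults
Smallest f with faults ≤ 9 is 2.

2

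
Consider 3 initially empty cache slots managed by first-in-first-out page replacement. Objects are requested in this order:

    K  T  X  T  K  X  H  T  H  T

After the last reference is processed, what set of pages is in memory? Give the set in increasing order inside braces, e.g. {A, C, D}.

{H, T, X}

K: fault, frames [K]
T: fault, frames [K, T]
X: fault, frames [K, T, X]
T: hit
K: hit
X: hit
H: fault, evict K, frames [T, X, H]
T: hit
H: hit
T: hit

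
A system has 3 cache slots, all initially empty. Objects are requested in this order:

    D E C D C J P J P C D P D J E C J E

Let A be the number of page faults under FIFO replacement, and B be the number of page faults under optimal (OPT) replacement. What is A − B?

Under FIFO: F F F . . F F . . . F . . . F F F . → 9 faults.
Under OPT: F F F . . F F . . . F . . . F F . . → 8 faults.
A − B = 9 − 8 = 1.

1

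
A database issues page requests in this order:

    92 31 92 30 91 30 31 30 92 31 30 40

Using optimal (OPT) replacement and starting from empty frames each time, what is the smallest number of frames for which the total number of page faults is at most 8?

2

f=1: 12 faults
f=2: 8 faults
f=3: 6 faults
f=4: 5 faults
f=5: 5 faults
Smallest f with faults ≤ 8 is 2.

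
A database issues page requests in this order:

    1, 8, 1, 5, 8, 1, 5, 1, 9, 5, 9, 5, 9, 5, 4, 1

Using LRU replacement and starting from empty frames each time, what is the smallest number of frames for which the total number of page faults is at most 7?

3

f=1: 16 faults
f=2: 10 faults
f=3: 6 faults
f=4: 5 faults
f=5: 5 faults
Smallest f with faults ≤ 7 is 3.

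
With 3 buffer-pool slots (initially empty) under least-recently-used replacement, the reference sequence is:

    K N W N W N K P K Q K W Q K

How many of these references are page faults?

K → miss, frames (K)
N → miss, frames (K N)
W → miss, frames (K N W)
N → hit
W → hit
N → hit
K → hit
P → miss, evict W, frames (N K P)
K → hit
Q → miss, evict N, frames (P K Q)
K → hit
W → miss, evict P, frames (Q K W)
Q → hit
K → hit
Page faults: 6.

6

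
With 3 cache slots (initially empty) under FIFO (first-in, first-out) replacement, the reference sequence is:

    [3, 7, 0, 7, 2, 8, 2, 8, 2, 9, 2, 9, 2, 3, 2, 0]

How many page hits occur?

3: miss, frames {3}
7: miss, frames {3,7}
0: miss, frames {3,7,0}
7: hit
2: miss, evict 3, frames {7,0,2}
8: miss, evict 7, frames {0,2,8}
2: hit
8: hit
2: hit
9: miss, evict 0, frames {2,8,9}
2: hit
9: hit
2: hit
3: miss, evict 2, frames {8,9,3}
2: miss, evict 8, frames {9,3,2}
0: miss, evict 9, frames {3,2,0}
Hits: 7.

7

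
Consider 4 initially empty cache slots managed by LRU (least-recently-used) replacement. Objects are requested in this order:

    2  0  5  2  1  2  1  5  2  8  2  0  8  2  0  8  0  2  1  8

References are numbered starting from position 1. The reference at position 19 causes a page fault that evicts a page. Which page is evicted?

pos 1: 2: fault, frames (2)
pos 2: 0: fault, frames (2 0)
pos 3: 5: fault, frames (2 0 5)
pos 4: 2: hit
pos 5: 1: fault, frames (0 5 2 1)
pos 6: 2: hit
pos 7: 1: hit
pos 8: 5: hit
pos 9: 2: hit
pos 10: 8: fault, evict 0, frames (1 5 2 8)
pos 11: 2: hit
pos 12: 0: fault, evict 1, frames (5 8 2 0)
pos 13: 8: hit
pos 14: 2: hit
pos 15: 0: hit
pos 16: 8: hit
pos 17: 0: hit
pos 18: 2: hit
pos 19: 1: fault, evict 5, frames (8 0 2 1)
At position 19, page 5 is evicted.

5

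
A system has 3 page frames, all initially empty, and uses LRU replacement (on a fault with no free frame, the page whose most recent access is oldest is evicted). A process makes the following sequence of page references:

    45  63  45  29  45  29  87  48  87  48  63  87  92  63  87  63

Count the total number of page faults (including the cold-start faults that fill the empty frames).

45 -> miss, frames (45)
63 -> miss, frames (45 63)
45 -> hit
29 -> miss, frames (63 45 29)
45 -> hit
29 -> hit
87 -> miss, evict 63, frames (45 29 87)
48 -> miss, evict 45, frames (29 87 48)
87 -> hit
48 -> hit
63 -> miss, evict 29, frames (87 48 63)
87 -> hit
92 -> miss, evict 48, frames (63 87 92)
63 -> hit
87 -> hit
63 -> hit
Page faults: 7.

7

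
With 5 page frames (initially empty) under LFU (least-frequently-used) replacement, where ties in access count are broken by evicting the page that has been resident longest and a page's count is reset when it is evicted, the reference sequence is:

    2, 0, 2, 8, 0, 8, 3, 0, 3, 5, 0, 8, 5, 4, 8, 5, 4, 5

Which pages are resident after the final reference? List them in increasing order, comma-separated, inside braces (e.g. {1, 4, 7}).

{0, 3, 4, 5, 8}

2 -> miss, frames [2]
0 -> miss, frames [2, 0]
2 -> hit
8 -> miss, frames [2, 0, 8]
0 -> hit
8 -> hit
3 -> miss, frames [2, 0, 8, 3]
0 -> hit
3 -> hit
5 -> miss, frames [2, 0, 8, 3, 5]
0 -> hit
8 -> hit
5 -> hit
4 -> miss, evict 2, frames [0, 8, 3, 5, 4]
8 -> hit
5 -> hit
4 -> hit
5 -> hit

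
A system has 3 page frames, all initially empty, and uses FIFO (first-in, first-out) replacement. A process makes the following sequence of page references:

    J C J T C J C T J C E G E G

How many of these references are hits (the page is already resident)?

9

J: miss, frames (J)
C: miss, frames (J C)
J: hit
T: miss, frames (J C T)
C: hit
J: hit
C: hit
T: hit
J: hit
C: hit
E: miss, evict J, frames (C T E)
G: miss, evict C, frames (T E G)
E: hit
G: hit
Hits: 9.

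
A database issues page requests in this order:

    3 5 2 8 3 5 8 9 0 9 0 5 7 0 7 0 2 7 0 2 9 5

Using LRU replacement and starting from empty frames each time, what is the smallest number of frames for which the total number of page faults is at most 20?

f=1: 22 faults
f=2: 18 faults
f=3: 13 faults
f=4: 10 faults
f=5: 8 faults
f=6: 8 faults
f=7: 7 faults
Smallest f with faults ≤ 20 is 2.

2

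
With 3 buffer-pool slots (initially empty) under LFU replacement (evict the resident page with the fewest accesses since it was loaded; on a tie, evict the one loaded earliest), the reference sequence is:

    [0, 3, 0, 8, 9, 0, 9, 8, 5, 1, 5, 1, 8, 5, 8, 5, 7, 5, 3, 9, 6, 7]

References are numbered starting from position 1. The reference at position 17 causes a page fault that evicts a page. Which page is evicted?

5

pos 1: 0 → fault, frames [0]
pos 2: 3 → fault, frames [0, 3]
pos 3: 0 → hit
pos 4: 8 → fault, frames [0, 3, 8]
pos 5: 9 → fault, evict 3, frames [0, 8, 9]
pos 6: 0 → hit
pos 7: 9 → hit
pos 8: 8 → hit
pos 9: 5 → fault, evict 8, frames [0, 9, 5]
pos 10: 1 → fault, evict 5, frames [0, 9, 1]
pos 11: 5 → fault, evict 1, frames [0, 9, 5]
pos 12: 1 → fault, evict 5, frames [0, 9, 1]
pos 13: 8 → fault, evict 1, frames [0, 9, 8]
pos 14: 5 → fault, evict 8, frames [0, 9, 5]
pos 15: 8 → fault, evict 5, frames [0, 9, 8]
pos 16: 5 → fault, evict 8, frames [0, 9, 5]
pos 17: 7 → fault, evict 5, frames [0, 9, 7]
At position 17, page 5 is evicted.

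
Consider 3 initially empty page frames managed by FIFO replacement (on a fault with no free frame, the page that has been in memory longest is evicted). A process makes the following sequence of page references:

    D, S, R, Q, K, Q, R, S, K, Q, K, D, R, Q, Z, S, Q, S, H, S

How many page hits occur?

D: miss, frames {D}
S: miss, frames {D,S}
R: miss, frames {D,S,R}
Q: miss, evict D, frames {S,R,Q}
K: miss, evict S, frames {R,Q,K}
Q: hit
R: hit
S: miss, evict R, frames {Q,K,S}
K: hit
Q: hit
K: hit
D: miss, evict Q, frames {K,S,D}
R: miss, evict K, frames {S,D,R}
Q: miss, evict S, frames {D,R,Q}
Z: miss, evict D, frames {R,Q,Z}
S: miss, evict R, frames {Q,Z,S}
Q: hit
S: hit
H: miss, evict Q, frames {Z,S,H}
S: hit
Hits: 8.

8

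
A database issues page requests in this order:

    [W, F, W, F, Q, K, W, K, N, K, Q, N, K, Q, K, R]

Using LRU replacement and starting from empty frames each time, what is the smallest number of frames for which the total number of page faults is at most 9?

f=1: 16 faults
f=2: 11 faults
f=3: 8 faults
f=4: 6 faults
f=5: 6 faults
f=6: 6 faults
Smallest f with faults ≤ 9 is 3.

3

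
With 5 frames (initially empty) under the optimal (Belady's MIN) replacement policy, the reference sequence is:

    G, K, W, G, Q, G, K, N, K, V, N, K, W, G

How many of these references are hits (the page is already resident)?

G: miss, frames (G)
K: miss, frames (G K)
W: miss, frames (G K W)
G: hit
Q: miss, frames (G K W Q)
G: hit
K: hit
N: miss, frames (G K W Q N)
K: hit
V: miss, evict Q, frames (G K W N V)
N: hit
K: hit
W: hit
G: hit
Hits: 8.

8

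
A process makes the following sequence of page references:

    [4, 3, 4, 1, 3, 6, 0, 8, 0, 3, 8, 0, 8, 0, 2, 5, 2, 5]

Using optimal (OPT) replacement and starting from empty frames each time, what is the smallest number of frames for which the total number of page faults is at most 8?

f=1: 18 faults
f=2: 10 faults
f=3: 8 faults
f=4: 8 faults
f=5: 8 faults
f=6: 8 faults
f=7: 8 faults
f=8: 8 faults
Smallest f with faults ≤ 8 is 3.

3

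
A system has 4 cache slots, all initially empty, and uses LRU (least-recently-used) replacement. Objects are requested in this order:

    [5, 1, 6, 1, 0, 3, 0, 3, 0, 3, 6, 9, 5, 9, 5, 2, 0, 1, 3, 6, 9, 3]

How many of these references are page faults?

5 → miss, frames (5)
1 → miss, frames (5 1)
6 → miss, frames (5 1 6)
1 → hit
0 → miss, frames (5 6 1 0)
3 → miss, evict 5, frames (6 1 0 3)
0 → hit
3 → hit
0 → hit
3 → hit
6 → hit
9 → miss, evict 1, frames (0 3 6 9)
5 → miss, evict 0, frames (3 6 9 5)
9 → hit
5 → hit
2 → miss, evict 3, frames (6 9 5 2)
0 → miss, evict 6, frames (9 5 2 0)
1 → miss, evict 9, frames (5 2 0 1)
3 → miss, evict 5, frames (2 0 1 3)
6 → miss, evict 2, frames (0 1 3 6)
9 → miss, evict 0, frames (1 3 6 9)
3 → hit
Page faults: 13.

13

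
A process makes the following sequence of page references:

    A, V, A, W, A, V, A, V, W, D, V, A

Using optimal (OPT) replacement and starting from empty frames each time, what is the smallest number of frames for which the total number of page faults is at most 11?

2

f=1: 12 faults
f=2: 7 faults
f=3: 4 faults
f=4: 4 faults
Smallest f with faults ≤ 11 is 2.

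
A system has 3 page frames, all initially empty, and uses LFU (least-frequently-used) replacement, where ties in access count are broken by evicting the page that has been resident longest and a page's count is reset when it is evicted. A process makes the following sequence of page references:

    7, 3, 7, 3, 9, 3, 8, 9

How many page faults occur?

5

7: fault, frames (7)
3: fault, frames (7 3)
7: hit
3: hit
9: fault, frames (7 3 9)
3: hit
8: fault, evict 9, frames (7 3 8)
9: fault, evict 8, frames (7 3 9)
Page faults: 5.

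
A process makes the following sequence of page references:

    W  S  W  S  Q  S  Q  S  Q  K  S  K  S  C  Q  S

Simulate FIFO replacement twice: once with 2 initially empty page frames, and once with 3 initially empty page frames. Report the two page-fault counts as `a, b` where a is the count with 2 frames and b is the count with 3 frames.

2 frames: F F . . F . . . . F F . . F F F → 8 faults.
3 frames: F F . . F . . . . F . . . F . F → 6 faults.
6 < 8: adding a frame reduced faults, as is typical.

8, 6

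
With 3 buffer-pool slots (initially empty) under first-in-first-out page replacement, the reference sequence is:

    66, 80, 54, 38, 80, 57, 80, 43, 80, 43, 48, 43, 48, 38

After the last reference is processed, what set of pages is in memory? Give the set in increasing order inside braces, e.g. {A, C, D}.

{38, 43, 48}

66: miss, frames (66)
80: miss, frames (66 80)
54: miss, frames (66 80 54)
38: miss, evict 66, frames (80 54 38)
80: hit
57: miss, evict 80, frames (54 38 57)
80: miss, evict 54, frames (38 57 80)
43: miss, evict 38, frames (57 80 43)
80: hit
43: hit
48: miss, evict 57, frames (80 43 48)
43: hit
48: hit
38: miss, evict 80, frames (43 48 38)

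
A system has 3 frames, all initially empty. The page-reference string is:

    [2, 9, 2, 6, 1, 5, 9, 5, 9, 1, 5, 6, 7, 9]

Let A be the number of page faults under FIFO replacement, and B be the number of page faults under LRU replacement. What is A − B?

-1

Under FIFO: F F . F F F F . . . . F F . → 8 faults.
Under LRU: F F . F F F F . . . . F F F → 9 faults.
A − B = 8 − 9 = -1.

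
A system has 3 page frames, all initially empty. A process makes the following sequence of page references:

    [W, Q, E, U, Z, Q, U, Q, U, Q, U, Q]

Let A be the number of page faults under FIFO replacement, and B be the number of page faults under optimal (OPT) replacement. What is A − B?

Under FIFO: F F F F F F . . . . . . → 6 faults.
Under OPT: F F F F F . . . . . . . → 5 faults.
A − B = 6 − 5 = 1.

1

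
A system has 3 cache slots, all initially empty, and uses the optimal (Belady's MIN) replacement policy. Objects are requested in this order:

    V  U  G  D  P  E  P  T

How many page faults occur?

7

V → fault, frames [V]
U → fault, frames [V, U]
G → fault, frames [V, U, G]
D → fault, evict G, frames [V, U, D]
P → fault, evict D, frames [V, U, P]
E → fault, evict U, frames [V, P, E]
P → hit
T → fault, evict E, frames [V, P, T]
Page faults: 7.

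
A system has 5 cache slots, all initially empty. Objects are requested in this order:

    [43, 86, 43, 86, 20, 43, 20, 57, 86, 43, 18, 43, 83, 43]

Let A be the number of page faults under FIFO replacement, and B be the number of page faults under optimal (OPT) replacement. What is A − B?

Under FIFO: F F . . F . . F . . F . F F → 7 faults.
Under OPT: F F . . F . . F . . F . F . → 6 faults.
A − B = 7 − 6 = 1.

1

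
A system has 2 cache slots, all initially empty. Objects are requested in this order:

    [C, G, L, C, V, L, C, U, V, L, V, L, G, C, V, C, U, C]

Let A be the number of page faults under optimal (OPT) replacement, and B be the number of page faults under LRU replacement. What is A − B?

Under OPT: F F F . F . F F . F . . F F . . F . → 10 faults.
Under LRU: F F F F F F F F F F . . F F F . F . → 14 faults.
A − B = 10 − 14 = -4.

-4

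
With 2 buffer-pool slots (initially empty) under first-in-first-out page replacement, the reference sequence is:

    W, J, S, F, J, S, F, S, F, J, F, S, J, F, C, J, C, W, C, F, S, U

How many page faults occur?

W -> miss, frames (W)
J -> miss, frames (W J)
S -> miss, evict W, frames (J S)
F -> miss, evict J, frames (S F)
J -> miss, evict S, frames (F J)
S -> miss, evict F, frames (J S)
F -> miss, evict J, frames (S F)
S -> hit
F -> hit
J -> miss, evict S, frames (F J)
F -> hit
S -> miss, evict F, frames (J S)
J -> hit
F -> miss, evict J, frames (S F)
C -> miss, evict S, frames (F C)
J -> miss, evict F, frames (C J)
C -> hit
W -> miss, evict C, frames (J W)
C -> miss, evict J, frames (W C)
F -> miss, evict W, frames (C F)
S -> miss, evict C, frames (F S)
U -> miss, evict F, frames (S U)
Page faults: 17.

17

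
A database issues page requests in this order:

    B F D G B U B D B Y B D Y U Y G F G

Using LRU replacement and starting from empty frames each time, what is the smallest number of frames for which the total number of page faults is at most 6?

6

f=1: 18 faults
f=2: 13 faults
f=3: 11 faults
f=4: 8 faults
f=5: 7 faults
f=6: 6 faults
Smallest f with faults ≤ 6 is 6.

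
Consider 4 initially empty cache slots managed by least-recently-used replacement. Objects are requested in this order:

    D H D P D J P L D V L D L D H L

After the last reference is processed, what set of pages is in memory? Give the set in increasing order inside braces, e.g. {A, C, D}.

{D, H, L, V}

D → fault, frames {D}
H → fault, frames {D,H}
D → hit
P → fault, frames {H,D,P}
D → hit
J → fault, frames {H,P,D,J}
P → hit
L → fault, evict H, frames {D,J,P,L}
D → hit
V → fault, evict J, frames {P,L,D,V}
L → hit
D → hit
L → hit
D → hit
H → fault, evict P, frames {V,L,D,H}
L → hit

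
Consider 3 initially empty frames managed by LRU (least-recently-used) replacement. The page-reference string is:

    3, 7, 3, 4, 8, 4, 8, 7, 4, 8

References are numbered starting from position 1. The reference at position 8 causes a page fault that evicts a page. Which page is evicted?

3

pos 1: 3 → miss, frames (3)
pos 2: 7 → miss, frames (3 7)
pos 3: 3 → hit
pos 4: 4 → miss, frames (7 3 4)
pos 5: 8 → miss, evict 7, frames (3 4 8)
pos 6: 4 → hit
pos 7: 8 → hit
pos 8: 7 → miss, evict 3, frames (4 8 7)
At position 8, page 3 is evicted.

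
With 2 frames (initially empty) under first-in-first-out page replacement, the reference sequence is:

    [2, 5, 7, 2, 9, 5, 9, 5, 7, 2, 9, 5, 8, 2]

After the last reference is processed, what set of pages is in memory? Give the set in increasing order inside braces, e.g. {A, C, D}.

2: miss, frames (2)
5: miss, frames (2 5)
7: miss, evict 2, frames (5 7)
2: miss, evict 5, frames (7 2)
9: miss, evict 7, frames (2 9)
5: miss, evict 2, frames (9 5)
9: hit
5: hit
7: miss, evict 9, frames (5 7)
2: miss, evict 5, frames (7 2)
9: miss, evict 7, frames (2 9)
5: miss, evict 2, frames (9 5)
8: miss, evict 9, frames (5 8)
2: miss, evict 5, frames (8 2)

{2, 8}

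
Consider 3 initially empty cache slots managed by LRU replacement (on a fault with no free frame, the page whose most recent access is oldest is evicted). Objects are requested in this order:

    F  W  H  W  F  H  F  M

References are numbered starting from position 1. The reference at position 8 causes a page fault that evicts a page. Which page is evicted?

W

pos 1: F → miss, frames {F}
pos 2: W → miss, frames {F,W}
pos 3: H → miss, frames {F,W,H}
pos 4: W → hit
pos 5: F → hit
pos 6: H → hit
pos 7: F → hit
pos 8: M → miss, evict W, frames {H,F,M}
At position 8, page W is evicted.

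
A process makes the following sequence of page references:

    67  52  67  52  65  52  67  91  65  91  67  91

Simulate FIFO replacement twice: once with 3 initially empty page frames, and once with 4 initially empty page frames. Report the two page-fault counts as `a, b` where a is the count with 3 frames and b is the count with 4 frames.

5, 4

3 frames: F F . . F . . F . . F . → 5 faults.
4 frames: F F . . F . . F . . . . → 4 faults.
4 < 5: adding a frame reduced faults, as is typical.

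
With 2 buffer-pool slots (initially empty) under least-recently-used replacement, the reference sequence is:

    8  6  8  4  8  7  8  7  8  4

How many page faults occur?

8: miss, frames (8)
6: miss, frames (8 6)
8: hit
4: miss, evict 6, frames (8 4)
8: hit
7: miss, evict 4, frames (8 7)
8: hit
7: hit
8: hit
4: miss, evict 7, frames (8 4)
Page faults: 5.

5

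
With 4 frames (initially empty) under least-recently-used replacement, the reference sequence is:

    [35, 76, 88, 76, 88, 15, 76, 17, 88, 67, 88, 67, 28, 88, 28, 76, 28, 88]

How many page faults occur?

8

35 → fault, frames (35)
76 → fault, frames (35 76)
88 → fault, frames (35 76 88)
76 → hit
88 → hit
15 → fault, frames (35 76 88 15)
76 → hit
17 → fault, evict 35, frames (88 15 76 17)
88 → hit
67 → fault, evict 15, frames (76 17 88 67)
88 → hit
67 → hit
28 → fault, evict 76, frames (17 88 67 28)
88 → hit
28 → hit
76 → fault, evict 17, frames (67 88 28 76)
28 → hit
88 → hit
Page faults: 8.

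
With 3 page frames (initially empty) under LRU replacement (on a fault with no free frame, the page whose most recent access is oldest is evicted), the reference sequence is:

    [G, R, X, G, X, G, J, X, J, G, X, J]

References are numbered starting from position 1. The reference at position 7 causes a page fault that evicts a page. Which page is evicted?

pos 1: G → miss, frames {G}
pos 2: R → miss, frames {G,R}
pos 3: X → miss, frames {G,R,X}
pos 4: G → hit
pos 5: X → hit
pos 6: G → hit
pos 7: J → miss, evict R, frames {X,G,J}
At position 7, page R is evicted.

R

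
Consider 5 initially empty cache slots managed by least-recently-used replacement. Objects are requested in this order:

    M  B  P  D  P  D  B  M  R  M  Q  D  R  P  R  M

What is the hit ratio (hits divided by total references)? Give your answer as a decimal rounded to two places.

0.56

M -> fault, frames (M)
B -> fault, frames (M B)
P -> fault, frames (M B P)
D -> fault, frames (M B P D)
P -> hit
D -> hit
B -> hit
M -> hit
R -> fault, frames (P D B M R)
M -> hit
Q -> fault, evict P, frames (D B R M Q)
D -> hit
R -> hit
P -> fault, evict B, frames (M Q D R P)
R -> hit
M -> hit
Hits: 9 of 16 references → 9/16 = 0.5625.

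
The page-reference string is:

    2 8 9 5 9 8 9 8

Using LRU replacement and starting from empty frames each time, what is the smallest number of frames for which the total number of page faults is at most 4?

f=1: 8 faults
f=2: 5 faults
f=3: 4 faults
f=4: 4 faults
Smallest f with faults ≤ 4 is 3.

3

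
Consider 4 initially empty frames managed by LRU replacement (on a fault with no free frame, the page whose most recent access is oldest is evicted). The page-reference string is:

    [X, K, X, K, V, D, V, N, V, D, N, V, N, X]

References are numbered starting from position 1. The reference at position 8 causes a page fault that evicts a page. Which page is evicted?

X

pos 1: X → fault, frames (X)
pos 2: K → fault, frames (X K)
pos 3: X → hit
pos 4: K → hit
pos 5: V → fault, frames (X K V)
pos 6: D → fault, frames (X K V D)
pos 7: V → hit
pos 8: N → fault, evict X, frames (K D V N)
At position 8, page X is evicted.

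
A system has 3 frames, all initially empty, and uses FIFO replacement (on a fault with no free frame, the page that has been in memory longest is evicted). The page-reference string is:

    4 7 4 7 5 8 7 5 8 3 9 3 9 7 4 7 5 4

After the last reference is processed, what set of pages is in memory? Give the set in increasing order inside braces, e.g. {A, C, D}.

{4, 5, 7}

4 -> miss, frames {4}
7 -> miss, frames {4,7}
4 -> hit
7 -> hit
5 -> miss, frames {4,7,5}
8 -> miss, evict 4, frames {7,5,8}
7 -> hit
5 -> hit
8 -> hit
3 -> miss, evict 7, frames {5,8,3}
9 -> miss, evict 5, frames {8,3,9}
3 -> hit
9 -> hit
7 -> miss, evict 8, frames {3,9,7}
4 -> miss, evict 3, frames {9,7,4}
7 -> hit
5 -> miss, evict 9, frames {7,4,5}
4 -> hit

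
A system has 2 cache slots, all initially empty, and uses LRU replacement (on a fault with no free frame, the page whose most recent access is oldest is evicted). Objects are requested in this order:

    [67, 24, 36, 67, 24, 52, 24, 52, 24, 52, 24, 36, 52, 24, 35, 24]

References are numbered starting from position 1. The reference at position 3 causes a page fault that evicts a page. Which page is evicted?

pos 1: 67: fault, frames (67)
pos 2: 24: fault, frames (67 24)
pos 3: 36: fault, evict 67, frames (24 36)
At position 3, page 67 is evicted.

67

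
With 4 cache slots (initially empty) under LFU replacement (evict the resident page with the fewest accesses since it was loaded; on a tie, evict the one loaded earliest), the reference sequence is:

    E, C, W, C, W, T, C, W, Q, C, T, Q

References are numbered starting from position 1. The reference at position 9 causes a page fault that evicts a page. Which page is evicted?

E

pos 1: E → fault, frames (E)
pos 2: C → fault, frames (E C)
pos 3: W → fault, frames (E C W)
pos 4: C → hit
pos 5: W → hit
pos 6: T → fault, frames (E C W T)
pos 7: C → hit
pos 8: W → hit
pos 9: Q → fault, evict E, frames (C W T Q)
At position 9, page E is evicted.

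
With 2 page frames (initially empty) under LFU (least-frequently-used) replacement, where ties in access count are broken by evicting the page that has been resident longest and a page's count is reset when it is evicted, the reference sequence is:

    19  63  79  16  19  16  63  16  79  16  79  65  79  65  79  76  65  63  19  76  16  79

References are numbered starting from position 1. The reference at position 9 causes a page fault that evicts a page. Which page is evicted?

63

pos 1: 19: fault, frames [19]
pos 2: 63: fault, frames [19, 63]
pos 3: 79: fault, evict 19, frames [63, 79]
pos 4: 16: fault, evict 63, frames [79, 16]
pos 5: 19: fault, evict 79, frames [16, 19]
pos 6: 16: hit
pos 7: 63: fault, evict 19, frames [16, 63]
pos 8: 16: hit
pos 9: 79: fault, evict 63, frames [16, 79]
At position 9, page 63 is evicted.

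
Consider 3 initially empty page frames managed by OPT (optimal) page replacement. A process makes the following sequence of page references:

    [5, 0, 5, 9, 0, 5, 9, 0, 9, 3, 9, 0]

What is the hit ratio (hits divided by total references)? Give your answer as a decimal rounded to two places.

5 → fault, frames {5}
0 → fault, frames {5,0}
5 → hit
9 → fault, frames {5,0,9}
0 → hit
5 → hit
9 → hit
0 → hit
9 → hit
3 → fault, evict 5, frames {0,9,3}
9 → hit
0 → hit
Hits: 8 of 12 references → 8/12 = 0.6667.

0.67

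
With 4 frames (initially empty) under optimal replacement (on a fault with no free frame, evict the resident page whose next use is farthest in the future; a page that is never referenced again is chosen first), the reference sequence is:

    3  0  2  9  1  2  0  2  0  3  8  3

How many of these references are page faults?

3 -> fault, frames [3]
0 -> fault, frames [3, 0]
2 -> fault, frames [3, 0, 2]
9 -> fault, frames [3, 0, 2, 9]
1 -> fault, evict 9, frames [3, 0, 2, 1]
2 -> hit
0 -> hit
2 -> hit
0 -> hit
3 -> hit
8 -> fault, evict 1, frames [3, 0, 2, 8]
3 -> hit
Page faults: 6.

6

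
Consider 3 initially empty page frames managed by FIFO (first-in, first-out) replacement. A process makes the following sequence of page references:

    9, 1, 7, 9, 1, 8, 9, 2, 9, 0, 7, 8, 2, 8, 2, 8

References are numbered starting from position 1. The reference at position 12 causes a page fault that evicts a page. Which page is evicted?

2

pos 1: 9 -> fault, frames [9]
pos 2: 1 -> fault, frames [9, 1]
pos 3: 7 -> fault, frames [9, 1, 7]
pos 4: 9 -> hit
pos 5: 1 -> hit
pos 6: 8 -> fault, evict 9, frames [1, 7, 8]
pos 7: 9 -> fault, evict 1, frames [7, 8, 9]
pos 8: 2 -> fault, evict 7, frames [8, 9, 2]
pos 9: 9 -> hit
pos 10: 0 -> fault, evict 8, frames [9, 2, 0]
pos 11: 7 -> fault, evict 9, frames [2, 0, 7]
pos 12: 8 -> fault, evict 2, frames [0, 7, 8]
At position 12, page 2 is evicted.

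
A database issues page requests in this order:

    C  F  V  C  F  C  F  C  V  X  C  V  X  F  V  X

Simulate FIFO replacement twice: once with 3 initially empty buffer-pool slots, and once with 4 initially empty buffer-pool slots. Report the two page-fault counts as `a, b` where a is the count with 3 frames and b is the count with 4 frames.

8, 4

3 frames: F F F . . . . . . F F . . F F F → 8 faults.
4 frames: F F F . . . . . . F . . . . . . → 4 faults.
4 < 8: adding a frame reduced faults, as is typical.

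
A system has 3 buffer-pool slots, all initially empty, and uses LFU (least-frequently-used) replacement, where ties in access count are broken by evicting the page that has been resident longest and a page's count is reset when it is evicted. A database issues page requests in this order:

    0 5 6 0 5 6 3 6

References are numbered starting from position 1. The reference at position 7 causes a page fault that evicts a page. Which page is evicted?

pos 1: 0 -> fault, frames {0}
pos 2: 5 -> fault, frames {0,5}
pos 3: 6 -> fault, frames {0,5,6}
pos 4: 0 -> hit
pos 5: 5 -> hit
pos 6: 6 -> hit
pos 7: 3 -> fault, evict 0, frames {5,6,3}
At position 7, page 0 is evicted.

0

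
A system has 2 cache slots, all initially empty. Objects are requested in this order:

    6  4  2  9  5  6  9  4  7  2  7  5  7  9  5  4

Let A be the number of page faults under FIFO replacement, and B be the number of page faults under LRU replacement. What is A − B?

1

Under FIFO: F F F F F F F F F F . F F F F F → 15 faults.
Under LRU: F F F F F F F F F F . F . F F F → 14 faults.
A − B = 15 − 14 = 1.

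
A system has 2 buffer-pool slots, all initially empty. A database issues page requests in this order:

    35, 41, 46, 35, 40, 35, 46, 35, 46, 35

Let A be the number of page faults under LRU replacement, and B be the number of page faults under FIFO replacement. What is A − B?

-1

Under LRU: F F F F F . F . . . → 6 faults.
Under FIFO: F F F F F . F F . . → 7 faults.
A − B = 6 − 7 = -1.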